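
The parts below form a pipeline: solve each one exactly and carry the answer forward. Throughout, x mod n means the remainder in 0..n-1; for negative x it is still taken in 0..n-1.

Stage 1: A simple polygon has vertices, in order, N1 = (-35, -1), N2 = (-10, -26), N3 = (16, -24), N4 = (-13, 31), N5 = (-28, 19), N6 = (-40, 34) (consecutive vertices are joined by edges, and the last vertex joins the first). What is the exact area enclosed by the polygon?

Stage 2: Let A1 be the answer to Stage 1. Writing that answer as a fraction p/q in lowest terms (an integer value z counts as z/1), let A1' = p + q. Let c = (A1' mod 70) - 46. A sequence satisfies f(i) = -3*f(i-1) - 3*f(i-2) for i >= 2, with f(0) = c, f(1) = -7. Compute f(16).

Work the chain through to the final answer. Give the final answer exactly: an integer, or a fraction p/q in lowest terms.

Stage 1: cross terms: (-35*-26 - -10*-1)=900, (-10*-24 - 16*-26)=656, (16*31 - -13*-24)=184, (-13*19 - -28*31)=621, (-28*34 - -40*19)=-192, (-40*-1 - -35*34)=1230; twice the area = |3399| = 3399; area = 3399/2; answer 3399/2
Stage 2: A1 = 3399/2; threaded value p + q = 3401; c = -5; f(2) = -3*(-7) - 3*(-5) = 36; iterating: f(2)=36, f(3)=-87, f(4)=153, f(5)=-198, f(6)=135, f(7)=189, f(8)=-972, f(9)=2349, f(10)=-4131, f(11)=5346, f(12)=-3645, f(13)=-5103, f(14)=26244, f(15)=-63423, f(16)=111537; answer 111537

111537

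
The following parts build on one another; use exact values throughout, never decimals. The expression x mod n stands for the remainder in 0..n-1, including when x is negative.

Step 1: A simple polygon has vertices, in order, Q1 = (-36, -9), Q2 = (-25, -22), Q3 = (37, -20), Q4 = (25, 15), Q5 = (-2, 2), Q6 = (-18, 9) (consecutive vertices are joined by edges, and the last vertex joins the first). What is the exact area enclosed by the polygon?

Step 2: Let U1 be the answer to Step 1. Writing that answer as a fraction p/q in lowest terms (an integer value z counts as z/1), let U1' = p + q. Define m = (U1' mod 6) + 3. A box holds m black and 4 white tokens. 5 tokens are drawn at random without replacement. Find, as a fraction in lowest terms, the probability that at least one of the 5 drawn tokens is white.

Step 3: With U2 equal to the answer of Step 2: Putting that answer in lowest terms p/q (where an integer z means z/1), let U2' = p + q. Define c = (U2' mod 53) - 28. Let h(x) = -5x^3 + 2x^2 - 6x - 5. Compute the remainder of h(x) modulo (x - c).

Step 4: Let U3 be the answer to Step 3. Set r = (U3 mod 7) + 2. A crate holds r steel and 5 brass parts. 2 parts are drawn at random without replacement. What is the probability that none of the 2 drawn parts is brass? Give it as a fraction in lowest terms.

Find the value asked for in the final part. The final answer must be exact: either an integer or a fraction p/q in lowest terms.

1/21

Step 1: cross terms: (-36*-22 - -25*-9)=567, (-25*-20 - 37*-22)=1314, (37*15 - 25*-20)=1055, (25*2 - -2*15)=80, (-2*9 - -18*2)=18, (-18*-9 - -36*9)=486; twice the area = |3520| = 3520; area = 1760; answer 1760
Step 2: U1 = 1760; threaded value p + q = 1761; m = 6; total draws C(10,5) = 252; complement C(6,5) = 6; favorable 252 - 6 = 246; P = 41/42; answer 41/42
Step 3: U2 = 41/42; threaded value p + q = 83; c = 2; remainder = value at the root: -5*(2)^3 + 2*(2)^2 - 6*(2)^1 - 5 = (-40) + (8) + (-12) + (-5) = -49; answer -49
Step 4: U3 = -49; r = 2; total draws C(7,2) = 21; favorable C(2,2) = 1; P = 1/21; answer 1/21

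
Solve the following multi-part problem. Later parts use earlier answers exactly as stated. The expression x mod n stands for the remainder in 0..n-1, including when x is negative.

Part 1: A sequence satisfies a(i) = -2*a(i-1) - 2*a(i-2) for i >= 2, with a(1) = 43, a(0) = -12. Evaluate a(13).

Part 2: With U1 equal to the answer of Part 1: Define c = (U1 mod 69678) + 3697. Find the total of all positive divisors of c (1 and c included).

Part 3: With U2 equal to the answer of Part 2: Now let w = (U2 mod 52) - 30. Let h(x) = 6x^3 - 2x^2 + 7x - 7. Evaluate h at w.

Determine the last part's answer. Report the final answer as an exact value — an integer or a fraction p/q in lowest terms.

Part 1: a(2) = -2*(43) - 2*(-12) = -62; iterating: a(2)=-62, a(3)=38, a(4)=48, a(5)=-172, a(6)=248, a(7)=-152, a(8)=-192, a(9)=688, a(10)=-992, a(11)=608, a(12)=768, a(13)=-2752; answer -2752
Part 2: U1 = -2752; c = 70623; 70623 = 3^2 * 7 * 19 * 59; sigma = (1 + 3 + 9) * (1 + 7) * (1 + 19) * (1 + 59) = 13 * 8 * 20 * 60 = 124800; answer 124800
Part 3: U2 = 124800; w = -30; 6*(-30)^3 - 2*(-30)^2 + 7*(-30)^1 - 7 = (-162000) + (-1800) + (-210) + (-7) = -164017; answer -164017

-164017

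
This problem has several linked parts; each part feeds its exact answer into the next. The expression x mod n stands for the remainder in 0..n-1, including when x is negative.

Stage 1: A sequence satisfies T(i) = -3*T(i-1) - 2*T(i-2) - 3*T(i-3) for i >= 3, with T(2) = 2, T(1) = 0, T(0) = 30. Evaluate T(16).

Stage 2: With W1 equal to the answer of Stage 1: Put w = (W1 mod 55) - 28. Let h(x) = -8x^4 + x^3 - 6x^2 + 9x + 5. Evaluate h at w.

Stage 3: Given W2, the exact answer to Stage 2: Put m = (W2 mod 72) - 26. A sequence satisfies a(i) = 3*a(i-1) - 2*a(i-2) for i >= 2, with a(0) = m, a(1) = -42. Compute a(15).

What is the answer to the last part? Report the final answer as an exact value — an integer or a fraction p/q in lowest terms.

Stage 1: T(3) = -3*(2) - 2*(0) - 3*(30) = -96; iterating: T(3)=-96, T(4)=284, T(5)=-666, T(6)=1718, T(7)=-4674, T(8)=12584, T(9)=-33558, T(10)=89528, T(11)=-239220, T(12)=639278, T(13)=-1707978, T(14)=4563038, T(15)=-12190992, T(16)=32570834; answer 32570834
Stage 2: W1 = 32570834; w = 26; -8*(26)^4 + 1*(26)^3 - 6*(26)^2 + 9*(26)^1 + 5 = (-3655808) + (17576) + (-4056) + (234) + (5) = -3642049; answer -3642049
Stage 3: W2 = -3642049; m = 45; a(2) = 3*(-42) - 2*(45) = -216; iterating: a(2)=-216, a(3)=-564, a(4)=-1260, a(5)=-2652, a(6)=-5436, a(7)=-11004, a(8)=-22140, a(9)=-44412, a(10)=-88956, a(11)=-178044, a(12)=-356220, a(13)=-712572, a(14)=-1425276, a(15)=-2850684; answer -2850684

-2850684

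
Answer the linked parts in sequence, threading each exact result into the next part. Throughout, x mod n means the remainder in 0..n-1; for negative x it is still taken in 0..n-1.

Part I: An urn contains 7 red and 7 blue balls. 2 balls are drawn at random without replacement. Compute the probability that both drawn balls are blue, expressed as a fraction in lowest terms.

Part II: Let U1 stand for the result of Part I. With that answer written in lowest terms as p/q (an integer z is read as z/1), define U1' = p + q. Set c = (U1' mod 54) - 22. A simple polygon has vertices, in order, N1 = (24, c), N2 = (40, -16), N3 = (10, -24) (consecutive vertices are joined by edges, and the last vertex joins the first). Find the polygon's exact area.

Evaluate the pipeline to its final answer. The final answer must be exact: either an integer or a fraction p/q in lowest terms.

Part I: total draws C(14,2) = 91; favorable C(7,2) = 21; P = 3/13; answer 3/13
Part II: U1 = 3/13; threaded value p + q = 16; c = -6; cross terms: (24*-16 - 40*-6)=-144, (40*-24 - 10*-16)=-800, (10*-6 - 24*-24)=516; twice the area = |-428| = 428; area = 214; answer 214

214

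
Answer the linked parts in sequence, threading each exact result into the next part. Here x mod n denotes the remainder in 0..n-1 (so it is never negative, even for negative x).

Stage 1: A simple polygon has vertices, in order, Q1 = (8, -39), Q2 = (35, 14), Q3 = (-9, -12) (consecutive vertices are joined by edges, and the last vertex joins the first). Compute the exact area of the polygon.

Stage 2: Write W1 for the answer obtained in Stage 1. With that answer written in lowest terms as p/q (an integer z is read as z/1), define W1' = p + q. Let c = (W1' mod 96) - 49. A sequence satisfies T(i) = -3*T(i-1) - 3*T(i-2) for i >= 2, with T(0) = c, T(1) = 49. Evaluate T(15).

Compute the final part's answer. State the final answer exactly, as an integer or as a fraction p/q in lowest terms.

207765

Stage 1: cross terms: (8*14 - 35*-39)=1477, (35*-12 - -9*14)=-294, (-9*-39 - 8*-12)=447; twice the area = |1630| = 1630; area = 815; answer 815
Stage 2: W1 = 815; threaded value p + q = 816; c = -1; T(2) = -3*(49) - 3*(-1) = -144; iterating: T(2)=-144, T(3)=285, T(4)=-423, T(5)=414, T(6)=27, T(7)=-1323, T(8)=3888, T(9)=-7695, T(10)=11421, T(11)=-11178, T(12)=-729, T(13)=35721, T(14)=-104976, T(15)=207765; answer 207765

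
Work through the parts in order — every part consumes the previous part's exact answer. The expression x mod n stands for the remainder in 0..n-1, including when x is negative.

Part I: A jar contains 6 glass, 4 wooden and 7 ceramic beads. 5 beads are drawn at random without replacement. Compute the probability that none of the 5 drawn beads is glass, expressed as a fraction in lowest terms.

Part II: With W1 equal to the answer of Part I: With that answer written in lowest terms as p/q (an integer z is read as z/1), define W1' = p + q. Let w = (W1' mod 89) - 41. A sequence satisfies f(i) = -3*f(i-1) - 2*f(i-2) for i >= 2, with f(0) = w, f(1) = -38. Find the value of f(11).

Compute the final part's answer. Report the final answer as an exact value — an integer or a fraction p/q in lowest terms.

-100292

Part I: total draws C(17,5) = 6188; favorable C(11,5) = 462; P = 33/442; answer 33/442
Part II: W1 = 33/442; threaded value p + q = 475; w = -11; f(2) = -3*(-38) - 2*(-11) = 136; iterating: f(2)=136, f(3)=-332, f(4)=724, f(5)=-1508, f(6)=3076, f(7)=-6212, f(8)=12484, f(9)=-25028, f(10)=50116, f(11)=-100292; answer -100292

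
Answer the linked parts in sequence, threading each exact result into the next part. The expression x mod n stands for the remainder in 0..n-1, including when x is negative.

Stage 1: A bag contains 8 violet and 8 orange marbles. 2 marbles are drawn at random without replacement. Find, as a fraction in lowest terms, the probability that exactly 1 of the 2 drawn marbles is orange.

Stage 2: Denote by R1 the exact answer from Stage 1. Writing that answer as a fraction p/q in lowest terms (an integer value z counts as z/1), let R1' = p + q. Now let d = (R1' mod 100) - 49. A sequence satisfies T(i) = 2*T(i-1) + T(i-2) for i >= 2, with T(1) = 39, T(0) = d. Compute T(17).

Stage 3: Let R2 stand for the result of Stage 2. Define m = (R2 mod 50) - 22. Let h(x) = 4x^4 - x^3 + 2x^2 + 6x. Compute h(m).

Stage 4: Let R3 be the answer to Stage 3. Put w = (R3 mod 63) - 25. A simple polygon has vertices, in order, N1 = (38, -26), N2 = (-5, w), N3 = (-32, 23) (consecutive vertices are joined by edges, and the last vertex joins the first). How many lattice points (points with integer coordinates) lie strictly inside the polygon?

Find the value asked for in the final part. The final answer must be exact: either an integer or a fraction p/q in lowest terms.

588

Stage 1: total draws C(16,2) = 120; favorable C(8,1)*C(8,1) = 64; P = 8/15; answer 8/15
Stage 2: R1 = 8/15; threaded value p + q = 23; d = -26; T(2) = 2*(39) + 1*(-26) = 52; iterating: T(2)=52, T(3)=143, T(4)=338, T(5)=819, T(6)=1976, T(7)=4771, T(8)=11518, T(9)=27807, T(10)=67132, T(11)=162071, T(12)=391274, T(13)=944619, T(14)=2280512, T(15)=5505643, T(16)=13291798, T(17)=32089239; answer 32089239
Stage 3: R2 = 32089239; m = 17; 4*(17)^4 - 1*(17)^3 + 2*(17)^2 + 6*(17)^1 = (334084) + (-4913) + (578) + (102) = 329851; answer 329851
Stage 4: R3 = 329851; w = 21; cross terms: (38*21 - -5*-26)=668, (-5*23 - -32*21)=557, (-32*-26 - 38*23)=-42; twice the area = |1183| = 1183; area = 1183/2; boundary points = 1 + 1 + 7 = 9; strictly interior points = area - boundary/2 + 1 = 588; answer 588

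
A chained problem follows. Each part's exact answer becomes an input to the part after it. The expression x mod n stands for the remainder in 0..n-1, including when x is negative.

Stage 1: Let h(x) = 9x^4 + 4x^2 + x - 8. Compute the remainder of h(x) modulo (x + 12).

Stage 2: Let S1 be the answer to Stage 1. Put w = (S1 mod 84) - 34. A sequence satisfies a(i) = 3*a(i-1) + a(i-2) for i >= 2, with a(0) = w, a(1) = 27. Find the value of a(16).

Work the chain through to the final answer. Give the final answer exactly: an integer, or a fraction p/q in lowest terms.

1400254311

Stage 1: remainder = value at the root: 9*(-12)^4 + 4*(-12)^2 + 1*(-12)^1 - 8 = (186624) + (576) + (-12) + (-8) = 187180; answer 187180
Stage 2: S1 = 187180; w = -6; a(2) = 3*(27) + 1*(-6) = 75; iterating: a(2)=75, a(3)=252, a(4)=831, a(5)=2745, a(6)=9066, a(7)=29943, a(8)=98895, a(9)=326628, a(10)=1078779, a(11)=3562965, a(12)=11767674, a(13)=38865987, a(14)=128365635, a(15)=423962892, a(16)=1400254311; answer 1400254311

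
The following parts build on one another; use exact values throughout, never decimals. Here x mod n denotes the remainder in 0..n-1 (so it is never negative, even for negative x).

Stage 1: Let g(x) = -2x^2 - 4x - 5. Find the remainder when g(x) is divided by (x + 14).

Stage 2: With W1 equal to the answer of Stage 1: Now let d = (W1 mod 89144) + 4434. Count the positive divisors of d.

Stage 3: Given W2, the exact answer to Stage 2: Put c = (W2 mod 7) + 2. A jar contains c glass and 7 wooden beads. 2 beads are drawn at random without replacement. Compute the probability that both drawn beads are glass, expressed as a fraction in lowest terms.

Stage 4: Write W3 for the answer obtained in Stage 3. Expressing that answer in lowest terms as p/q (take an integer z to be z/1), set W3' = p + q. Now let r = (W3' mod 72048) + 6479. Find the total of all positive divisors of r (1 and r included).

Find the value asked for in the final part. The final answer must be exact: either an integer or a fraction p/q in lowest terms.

Stage 1: remainder = value at the root: -2*(-14)^2 - 4*(-14)^1 - 5 = (-392) + (56) + (-5) = -341; answer -341
Stage 2: W1 = -341; d = 93237; 93237 = 3 * 31079; number of divisors = (1+1) * (1+1) = 4; answer 4
Stage 3: W2 = 4; c = 6; total draws C(13,2) = 78; favorable C(6,2) = 15; P = 5/26; answer 5/26
Stage 4: W3 = 5/26; threaded value p + q = 31; r = 6510; 6510 = 2 * 3 * 5 * 7 * 31; sigma = (1 + 2) * (1 + 3) * (1 + 5) * (1 + 7) * (1 + 31) = 3 * 4 * 6 * 8 * 32 = 18432; answer 18432

18432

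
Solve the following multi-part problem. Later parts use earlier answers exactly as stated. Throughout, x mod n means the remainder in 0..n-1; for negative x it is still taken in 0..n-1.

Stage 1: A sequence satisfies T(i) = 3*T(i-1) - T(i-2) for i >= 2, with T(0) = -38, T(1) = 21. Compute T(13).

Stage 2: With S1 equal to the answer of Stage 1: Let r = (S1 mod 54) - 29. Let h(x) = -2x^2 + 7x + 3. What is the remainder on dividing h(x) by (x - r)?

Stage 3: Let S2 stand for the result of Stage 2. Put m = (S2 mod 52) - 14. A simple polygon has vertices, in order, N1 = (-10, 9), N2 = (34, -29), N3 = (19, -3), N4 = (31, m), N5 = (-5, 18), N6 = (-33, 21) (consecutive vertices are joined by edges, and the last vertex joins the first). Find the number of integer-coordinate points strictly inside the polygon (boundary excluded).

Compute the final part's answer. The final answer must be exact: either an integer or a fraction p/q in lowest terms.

917

Stage 1: T(2) = 3*(21) - 1*(-38) = 101; iterating: T(2)=101, T(3)=282, T(4)=745, T(5)=1953, T(6)=5114, T(7)=13389, T(8)=35053, T(9)=91770, T(10)=240257, T(11)=629001, T(12)=1646746, T(13)=4311237; answer 4311237
Stage 2: S1 = 4311237; r = 10; remainder = value at the root: -2*(10)^2 + 7*(10)^1 + 3 = (-200) + (70) + (3) = -127; answer -127
Stage 3: S2 = -127; m = 15; cross terms: (-10*-29 - 34*9)=-16, (34*-3 - 19*-29)=449, (19*15 - 31*-3)=378, (31*18 - -5*15)=633, (-5*21 - -33*18)=489, (-33*9 - -10*21)=-87; twice the area = |1846| = 1846; area = 923; boundary points = 2 + 1 + 6 + 3 + 1 + 1 = 14; strictly interior points = area - boundary/2 + 1 = 917; answer 917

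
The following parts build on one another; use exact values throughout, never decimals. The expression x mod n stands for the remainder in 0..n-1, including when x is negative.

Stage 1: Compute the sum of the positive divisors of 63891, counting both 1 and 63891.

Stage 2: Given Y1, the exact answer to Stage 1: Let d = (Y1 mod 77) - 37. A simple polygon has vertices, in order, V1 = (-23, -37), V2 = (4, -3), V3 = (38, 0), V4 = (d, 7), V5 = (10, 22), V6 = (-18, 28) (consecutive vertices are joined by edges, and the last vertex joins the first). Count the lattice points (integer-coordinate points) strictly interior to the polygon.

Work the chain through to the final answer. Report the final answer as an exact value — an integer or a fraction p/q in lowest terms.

Stage 1: 63891 = 3^2 * 31 * 229; sigma = (1 + 3 + 9) * (1 + 31) * (1 + 229) = 13 * 32 * 230 = 95680; answer 95680
Stage 2: Y1 = 95680; d = 9; cross terms: (-23*-3 - 4*-37)=217, (4*0 - 38*-3)=114, (38*7 - 9*0)=266, (9*22 - 10*7)=128, (10*28 - -18*22)=676, (-18*-37 - -23*28)=1310; twice the area = |2711| = 2711; area = 2711/2; boundary points = 1 + 1 + 1 + 1 + 2 + 5 = 11; strictly interior points = area - boundary/2 + 1 = 1351; answer 1351

1351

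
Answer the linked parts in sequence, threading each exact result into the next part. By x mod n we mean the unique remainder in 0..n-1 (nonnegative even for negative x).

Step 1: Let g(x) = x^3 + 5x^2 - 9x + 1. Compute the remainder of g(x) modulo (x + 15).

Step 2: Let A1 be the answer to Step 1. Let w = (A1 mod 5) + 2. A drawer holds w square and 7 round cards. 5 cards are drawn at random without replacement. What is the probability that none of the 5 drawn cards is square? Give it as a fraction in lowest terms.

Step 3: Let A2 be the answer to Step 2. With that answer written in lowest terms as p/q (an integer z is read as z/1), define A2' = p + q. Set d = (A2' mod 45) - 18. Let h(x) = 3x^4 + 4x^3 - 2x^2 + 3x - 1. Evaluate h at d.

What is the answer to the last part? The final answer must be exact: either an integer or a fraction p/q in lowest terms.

Step 1: remainder = value at the root: 1*(-15)^3 + 5*(-15)^2 - 9*(-15)^1 + 1 = (-3375) + (1125) + (135) + (1) = -2114; answer -2114
Step 2: A1 = -2114; w = 3; total draws C(10,5) = 252; favorable C(7,5) = 21; P = 1/12; answer 1/12
Step 3: A2 = 1/12; threaded value p + q = 13; d = -5; 3*(-5)^4 + 4*(-5)^3 - 2*(-5)^2 + 3*(-5)^1 - 1 = (1875) + (-500) + (-50) + (-15) + (-1) = 1309; answer 1309

1309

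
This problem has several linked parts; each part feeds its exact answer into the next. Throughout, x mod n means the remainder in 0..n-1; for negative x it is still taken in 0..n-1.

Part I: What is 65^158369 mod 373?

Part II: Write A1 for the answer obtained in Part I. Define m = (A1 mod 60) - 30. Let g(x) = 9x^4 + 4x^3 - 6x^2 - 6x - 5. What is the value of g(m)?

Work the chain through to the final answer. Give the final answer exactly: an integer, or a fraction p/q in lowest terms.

919615

Part I: squarings mod 373: 65^1=65, 65^2=122, 65^4=337, 65^8=177, 65^16=370, 65^32=9, 65^64=81, 65^128=220, 65^256=283, 65^512=267, 65^1024=46, 65^2048=251, 65^4096=337, 65^8192=177, 65^16384=370, 65^32768=9, 65^65536=81, 65^131072=220; 65^158369 = 65^1 * 65^32 * 65^128 * 65^512 * 65^2048 * 65^8192 * 65^16384 * 65^131072 = 72 (mod 373); answer 72
Part II: A1 = 72; m = -18; 9*(-18)^4 + 4*(-18)^3 - 6*(-18)^2 - 6*(-18)^1 - 5 = (944784) + (-23328) + (-1944) + (108) + (-5) = 919615; answer 919615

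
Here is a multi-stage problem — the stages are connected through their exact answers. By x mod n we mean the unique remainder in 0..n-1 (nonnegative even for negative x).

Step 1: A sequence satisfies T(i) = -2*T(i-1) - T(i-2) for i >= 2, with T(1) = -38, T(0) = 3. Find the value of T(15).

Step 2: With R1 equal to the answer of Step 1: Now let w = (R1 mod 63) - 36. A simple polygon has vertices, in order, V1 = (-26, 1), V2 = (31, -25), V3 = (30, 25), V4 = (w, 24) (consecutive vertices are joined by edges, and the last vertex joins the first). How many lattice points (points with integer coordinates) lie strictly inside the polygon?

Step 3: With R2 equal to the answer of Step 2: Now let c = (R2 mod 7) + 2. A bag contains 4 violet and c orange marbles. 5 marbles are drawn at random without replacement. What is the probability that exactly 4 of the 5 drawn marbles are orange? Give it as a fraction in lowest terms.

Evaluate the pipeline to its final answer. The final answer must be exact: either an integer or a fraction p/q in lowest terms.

35/99

Step 1: T(2) = -2*(-38) - 1*(3) = 73; iterating: T(2)=73, T(3)=-108, T(4)=143, T(5)=-178, T(6)=213, T(7)=-248, T(8)=283, T(9)=-318, T(10)=353, T(11)=-388, T(12)=423, T(13)=-458, T(14)=493, T(15)=-528; answer -528
Step 2: R1 = -528; w = 3; cross terms: (-26*-25 - 31*1)=619, (31*25 - 30*-25)=1525, (30*24 - 3*25)=645, (3*1 - -26*24)=627; twice the area = |3416| = 3416; area = 1708; boundary points = 1 + 1 + 1 + 1 = 4; strictly interior points = area - boundary/2 + 1 = 1707; answer 1707
Step 3: R2 = 1707; c = 8; total draws C(12,5) = 792; favorable C(8,4)*C(4,1) = 280; P = 35/99; answer 35/99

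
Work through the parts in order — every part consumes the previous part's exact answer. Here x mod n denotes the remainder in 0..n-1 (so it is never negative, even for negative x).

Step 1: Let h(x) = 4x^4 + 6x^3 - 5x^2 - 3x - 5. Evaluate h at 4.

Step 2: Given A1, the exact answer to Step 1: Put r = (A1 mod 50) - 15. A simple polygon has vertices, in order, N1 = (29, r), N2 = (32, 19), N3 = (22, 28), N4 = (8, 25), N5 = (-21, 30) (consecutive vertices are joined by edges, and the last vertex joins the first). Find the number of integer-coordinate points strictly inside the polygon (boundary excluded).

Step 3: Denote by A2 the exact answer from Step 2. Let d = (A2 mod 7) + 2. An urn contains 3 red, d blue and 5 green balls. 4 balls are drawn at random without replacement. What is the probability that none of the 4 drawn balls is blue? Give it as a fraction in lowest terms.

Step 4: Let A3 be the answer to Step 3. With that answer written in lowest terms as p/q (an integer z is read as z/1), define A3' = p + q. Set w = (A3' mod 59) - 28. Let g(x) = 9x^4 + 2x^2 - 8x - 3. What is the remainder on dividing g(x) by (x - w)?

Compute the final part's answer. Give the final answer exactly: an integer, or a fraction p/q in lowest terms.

186813

Step 1: 4*(4)^4 + 6*(4)^3 - 5*(4)^2 - 3*(4)^1 - 5 = (1024) + (384) + (-80) + (-12) + (-5) = 1311; answer 1311
Step 2: A1 = 1311; r = -4; cross terms: (29*19 - 32*-4)=679, (32*28 - 22*19)=478, (22*25 - 8*28)=326, (8*30 - -21*25)=765, (-21*-4 - 29*30)=-786; twice the area = |1462| = 1462; area = 731; boundary points = 1 + 1 + 1 + 1 + 2 = 6; strictly interior points = area - boundary/2 + 1 = 729; answer 729
Step 3: A2 = 729; d = 3; total draws C(11,4) = 330; favorable C(8,4) = 70; P = 7/33; answer 7/33
Step 4: A3 = 7/33; threaded value p + q = 40; w = 12; remainder = value at the root: 9*(12)^4 + 2*(12)^2 - 8*(12)^1 - 3 = (186624) + (288) + (-96) + (-3) = 186813; answer 186813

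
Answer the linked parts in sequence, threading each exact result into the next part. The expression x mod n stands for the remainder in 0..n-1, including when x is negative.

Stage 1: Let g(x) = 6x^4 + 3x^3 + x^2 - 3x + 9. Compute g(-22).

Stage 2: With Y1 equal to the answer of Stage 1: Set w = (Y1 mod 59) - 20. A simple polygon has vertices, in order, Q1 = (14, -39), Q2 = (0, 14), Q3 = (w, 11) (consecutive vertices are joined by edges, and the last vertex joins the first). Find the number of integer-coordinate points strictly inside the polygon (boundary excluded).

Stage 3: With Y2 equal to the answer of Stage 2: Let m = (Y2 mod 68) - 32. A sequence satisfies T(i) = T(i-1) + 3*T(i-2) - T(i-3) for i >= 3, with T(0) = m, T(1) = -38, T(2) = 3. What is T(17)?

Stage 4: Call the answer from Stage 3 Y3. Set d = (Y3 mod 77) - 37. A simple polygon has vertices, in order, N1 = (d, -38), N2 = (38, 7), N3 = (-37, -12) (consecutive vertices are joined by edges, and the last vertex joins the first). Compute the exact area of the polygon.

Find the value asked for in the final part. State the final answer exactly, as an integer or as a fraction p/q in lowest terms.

1108

Stage 1: 6*(-22)^4 + 3*(-22)^3 + 1*(-22)^2 - 3*(-22)^1 + 9 = (1405536) + (-31944) + (484) + (66) + (9) = 1374151; answer 1374151
Stage 2: Y1 = 1374151; w = 21; cross terms: (14*14 - 0*-39)=196, (0*11 - 21*14)=-294, (21*-39 - 14*11)=-973; twice the area = |-1071| = 1071; area = 1071/2; boundary points = 1 + 3 + 1 = 5; strictly interior points = area - boundary/2 + 1 = 534; answer 534
Stage 3: Y2 = 534; m = 26; T(3) = 1*(3) + 3*(-38) - 1*(26) = -137; iterating: T(3)=-137, T(4)=-90, T(5)=-504, T(6)=-637, T(7)=-2059, T(8)=-3466, T(9)=-9006, T(10)=-17345, T(11)=-40897, T(12)=-83926, T(13)=-189272, T(14)=-400153, T(15)=-884043, T(16)=-1895230, T(17)=-4147206; answer -4147206
Stage 4: Y3 = -4147206; d = -23; cross terms: (-23*7 - 38*-38)=1283, (38*-12 - -37*7)=-197, (-37*-38 - -23*-12)=1130; twice the area = |2216| = 2216; area = 1108; answer 1108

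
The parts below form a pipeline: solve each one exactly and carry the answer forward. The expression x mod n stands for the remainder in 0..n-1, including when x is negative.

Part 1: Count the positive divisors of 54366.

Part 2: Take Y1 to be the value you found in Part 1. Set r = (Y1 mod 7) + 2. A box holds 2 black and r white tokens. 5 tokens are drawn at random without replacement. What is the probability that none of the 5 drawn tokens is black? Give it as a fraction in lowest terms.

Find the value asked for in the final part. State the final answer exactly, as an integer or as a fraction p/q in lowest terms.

3/28

Part 1: 54366 = 2 * 3 * 13 * 17 * 41; number of divisors = (1+1) * (1+1) * (1+1) * (1+1) * (1+1) = 32; answer 32
Part 2: Y1 = 32; r = 6; total draws C(8,5) = 56; favorable C(6,5) = 6; P = 3/28; answer 3/28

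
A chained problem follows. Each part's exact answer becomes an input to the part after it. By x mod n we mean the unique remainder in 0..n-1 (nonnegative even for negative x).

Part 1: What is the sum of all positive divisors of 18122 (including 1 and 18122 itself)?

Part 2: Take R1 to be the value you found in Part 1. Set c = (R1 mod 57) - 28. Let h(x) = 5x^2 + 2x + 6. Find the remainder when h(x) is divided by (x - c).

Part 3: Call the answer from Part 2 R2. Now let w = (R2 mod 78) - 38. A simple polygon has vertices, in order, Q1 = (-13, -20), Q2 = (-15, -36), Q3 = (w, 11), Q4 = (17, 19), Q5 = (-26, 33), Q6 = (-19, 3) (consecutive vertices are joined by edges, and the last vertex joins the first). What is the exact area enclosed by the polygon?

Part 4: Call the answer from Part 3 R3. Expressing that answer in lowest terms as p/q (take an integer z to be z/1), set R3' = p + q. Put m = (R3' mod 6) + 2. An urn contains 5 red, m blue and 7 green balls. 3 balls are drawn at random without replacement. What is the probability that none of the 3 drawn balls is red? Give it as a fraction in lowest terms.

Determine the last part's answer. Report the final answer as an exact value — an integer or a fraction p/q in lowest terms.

3/13

Part 1: 18122 = 2 * 13 * 17 * 41; sigma = (1 + 2) * (1 + 13) * (1 + 17) * (1 + 41) = 3 * 14 * 18 * 42 = 31752; answer 31752
Part 2: R1 = 31752; c = -25; remainder = value at the root: 5*(-25)^2 + 2*(-25)^1 + 6 = (3125) + (-50) + (6) = 3081; answer 3081
Part 3: R2 = 3081; w = 1; cross terms: (-13*-36 - -15*-20)=168, (-15*11 - 1*-36)=-129, (1*19 - 17*11)=-168, (17*33 - -26*19)=1055, (-26*3 - -19*33)=549, (-19*-20 - -13*3)=419; twice the area = |1894| = 1894; area = 947; answer 947
Part 4: R3 = 947; threaded value p + q = 948; m = 2; total draws C(14,3) = 364; favorable C(9,3) = 84; P = 3/13; answer 3/13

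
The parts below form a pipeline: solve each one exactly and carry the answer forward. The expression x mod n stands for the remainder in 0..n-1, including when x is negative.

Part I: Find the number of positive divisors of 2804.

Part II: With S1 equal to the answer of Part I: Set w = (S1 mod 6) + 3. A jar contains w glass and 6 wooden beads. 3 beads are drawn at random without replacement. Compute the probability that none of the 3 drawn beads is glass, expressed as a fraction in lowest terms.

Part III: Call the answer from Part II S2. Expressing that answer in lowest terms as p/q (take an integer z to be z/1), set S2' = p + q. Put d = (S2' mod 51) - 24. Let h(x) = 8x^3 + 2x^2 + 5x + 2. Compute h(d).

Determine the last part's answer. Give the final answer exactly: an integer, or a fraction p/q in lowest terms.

84

Part I: 2804 = 2^2 * 701; number of divisors = (2+1) * (1+1) = 6; answer 6
Part II: S1 = 6; w = 3; total draws C(9,3) = 84; favorable C(6,3) = 20; P = 5/21; answer 5/21
Part III: S2 = 5/21; threaded value p + q = 26; d = 2; 8*(2)^3 + 2*(2)^2 + 5*(2)^1 + 2 = (64) + (8) + (10) + (2) = 84; answer 84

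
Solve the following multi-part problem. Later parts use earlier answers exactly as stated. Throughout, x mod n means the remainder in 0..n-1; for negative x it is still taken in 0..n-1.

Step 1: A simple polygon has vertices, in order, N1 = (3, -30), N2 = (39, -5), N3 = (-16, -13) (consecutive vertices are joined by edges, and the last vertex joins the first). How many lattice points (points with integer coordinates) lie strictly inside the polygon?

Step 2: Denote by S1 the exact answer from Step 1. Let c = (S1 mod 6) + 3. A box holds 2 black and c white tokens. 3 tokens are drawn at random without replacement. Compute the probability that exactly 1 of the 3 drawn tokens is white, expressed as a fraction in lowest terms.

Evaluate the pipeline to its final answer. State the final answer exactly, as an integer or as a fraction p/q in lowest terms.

Step 1: cross terms: (3*-5 - 39*-30)=1155, (39*-13 - -16*-5)=-587, (-16*-30 - 3*-13)=519; twice the area = |1087| = 1087; area = 1087/2; boundary points = 1 + 1 + 1 = 3; strictly interior points = area - boundary/2 + 1 = 543; answer 543
Step 2: S1 = 543; c = 6; total draws C(8,3) = 56; favorable C(6,1)*C(2,2) = 6; P = 3/28; answer 3/28

3/28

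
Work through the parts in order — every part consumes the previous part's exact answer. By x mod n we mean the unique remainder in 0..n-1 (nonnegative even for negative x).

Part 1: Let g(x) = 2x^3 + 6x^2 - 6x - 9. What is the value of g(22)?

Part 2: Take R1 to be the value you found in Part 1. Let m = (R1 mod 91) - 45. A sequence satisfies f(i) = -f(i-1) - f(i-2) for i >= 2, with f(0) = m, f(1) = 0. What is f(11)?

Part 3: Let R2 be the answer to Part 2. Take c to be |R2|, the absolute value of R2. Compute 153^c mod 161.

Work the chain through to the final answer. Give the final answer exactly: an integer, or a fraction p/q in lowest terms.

Part 1: 2*(22)^3 + 6*(22)^2 - 6*(22)^1 - 9 = (21296) + (2904) + (-132) + (-9) = 24059; answer 24059
Part 2: R1 = 24059; m = -10; f(2) = -1*(0) - 1*(-10) = 10; iterating: f(2)=10, f(3)=-10, f(4)=0, f(5)=10, f(6)=-10, f(7)=0, f(8)=10, f(9)=-10, f(10)=0, f(11)=10; answer 10
Part 3: R2 = 10; c = 10; squarings mod 161: 153^1=153, 153^2=64, 153^4=71, 153^8=50; 153^10 = 153^2 * 153^8 = 141 (mod 161); answer 141

141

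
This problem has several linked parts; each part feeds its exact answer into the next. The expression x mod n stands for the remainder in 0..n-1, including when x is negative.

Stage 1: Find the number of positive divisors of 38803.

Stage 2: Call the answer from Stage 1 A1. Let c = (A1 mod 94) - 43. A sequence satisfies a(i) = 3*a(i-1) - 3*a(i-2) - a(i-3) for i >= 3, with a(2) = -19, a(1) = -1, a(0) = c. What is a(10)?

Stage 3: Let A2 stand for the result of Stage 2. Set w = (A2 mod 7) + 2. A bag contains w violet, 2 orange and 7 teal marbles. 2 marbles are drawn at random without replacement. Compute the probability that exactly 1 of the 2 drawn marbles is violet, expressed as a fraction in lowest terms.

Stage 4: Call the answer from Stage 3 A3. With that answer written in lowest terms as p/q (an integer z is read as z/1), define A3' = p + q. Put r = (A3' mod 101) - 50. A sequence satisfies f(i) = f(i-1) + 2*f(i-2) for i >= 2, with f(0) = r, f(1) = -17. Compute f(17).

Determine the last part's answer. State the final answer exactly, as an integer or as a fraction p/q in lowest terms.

Stage 1: 38803 is prime, so its only divisors are 1 and 38803; count = 2; answer 2
Stage 2: A1 = 2; c = -41; a(3) = 3*(-19) - 3*(-1) - 1*(-41) = -13; iterating: a(3)=-13, a(4)=19, a(5)=115, a(6)=301, a(7)=539, a(8)=599, a(9)=-121, a(10)=-2699; answer -2699
Stage 3: A2 = -2699; w = 5; total draws C(14,2) = 91; favorable C(5,1)*C(9,1) = 45; P = 45/91; answer 45/91
Stage 4: A3 = 45/91; threaded value p + q = 136; r = -15; f(2) = 1*(-17) + 2*(-15) = -47; iterating: f(2)=-47, f(3)=-81, f(4)=-175, f(5)=-337, f(6)=-687, f(7)=-1361, f(8)=-2735, f(9)=-5457, f(10)=-10927, f(11)=-21841, f(12)=-43695, f(13)=-87377, f(14)=-174767, f(15)=-349521, f(16)=-699055, f(17)=-1398097; answer -1398097

-1398097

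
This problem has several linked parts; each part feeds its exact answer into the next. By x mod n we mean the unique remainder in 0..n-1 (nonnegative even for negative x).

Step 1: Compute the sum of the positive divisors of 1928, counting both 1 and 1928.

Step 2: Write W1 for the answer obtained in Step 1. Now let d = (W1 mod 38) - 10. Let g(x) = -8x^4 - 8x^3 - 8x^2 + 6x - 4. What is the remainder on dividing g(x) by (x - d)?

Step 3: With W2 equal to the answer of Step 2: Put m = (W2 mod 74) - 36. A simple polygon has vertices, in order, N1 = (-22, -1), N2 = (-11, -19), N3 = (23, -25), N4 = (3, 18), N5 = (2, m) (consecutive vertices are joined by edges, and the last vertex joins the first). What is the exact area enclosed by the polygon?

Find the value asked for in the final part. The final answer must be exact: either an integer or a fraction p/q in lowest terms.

Step 1: 1928 = 2^3 * 241; sigma = (1 + 2 + 4 + 8) * (1 + 241) = 15 * 242 = 3630; answer 3630
Step 2: W1 = 3630; d = 10; remainder = value at the root: -8*(10)^4 - 8*(10)^3 - 8*(10)^2 + 6*(10)^1 - 4 = (-80000) + (-8000) + (-800) + (60) + (-4) = -88744; answer -88744
Step 3: W2 = -88744; m = 20; cross terms: (-22*-19 - -11*-1)=407, (-11*-25 - 23*-19)=712, (23*18 - 3*-25)=489, (3*20 - 2*18)=24, (2*-1 - -22*20)=438; twice the area = |2070| = 2070; area = 1035; answer 1035

1035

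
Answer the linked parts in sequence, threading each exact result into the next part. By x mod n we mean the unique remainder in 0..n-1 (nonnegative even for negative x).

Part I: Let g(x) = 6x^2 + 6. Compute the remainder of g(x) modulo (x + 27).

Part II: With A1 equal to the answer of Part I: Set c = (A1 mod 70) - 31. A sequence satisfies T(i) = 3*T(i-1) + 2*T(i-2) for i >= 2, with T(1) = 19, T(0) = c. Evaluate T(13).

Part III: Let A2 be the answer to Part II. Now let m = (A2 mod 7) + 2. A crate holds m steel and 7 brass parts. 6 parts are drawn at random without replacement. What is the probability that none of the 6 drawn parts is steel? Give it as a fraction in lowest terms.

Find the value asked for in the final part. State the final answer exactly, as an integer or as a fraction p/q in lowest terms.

1/715

Part I: remainder = value at the root: 6*(-27)^2 + 6 = (4374) + (6) = 4380; answer 4380
Part II: A1 = 4380; c = 9; T(2) = 3*(19) + 2*(9) = 75; iterating: T(2)=75, T(3)=263, T(4)=939, T(5)=3343, T(6)=11907, T(7)=42407, T(8)=151035, T(9)=537919, T(10)=1915827, T(11)=6823319, T(12)=24301611, T(13)=86551471; answer 86551471
Part III: A2 = 86551471; m = 8; total draws C(15,6) = 5005; favorable C(7,6) = 7; P = 1/715; answer 1/715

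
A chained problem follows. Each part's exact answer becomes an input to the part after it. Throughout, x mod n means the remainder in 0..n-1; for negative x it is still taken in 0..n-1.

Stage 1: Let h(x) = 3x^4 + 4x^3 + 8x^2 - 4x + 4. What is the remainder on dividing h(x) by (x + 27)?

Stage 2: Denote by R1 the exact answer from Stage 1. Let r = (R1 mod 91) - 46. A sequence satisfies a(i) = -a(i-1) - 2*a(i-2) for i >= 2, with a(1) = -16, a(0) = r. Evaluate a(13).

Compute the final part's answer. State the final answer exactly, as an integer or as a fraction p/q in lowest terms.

Stage 1: remainder = value at the root: 3*(-27)^4 + 4*(-27)^3 + 8*(-27)^2 - 4*(-27)^1 + 4 = (1594323) + (-78732) + (5832) + (108) + (4) = 1521535; answer 1521535
Stage 2: R1 = 1521535; r = -31; a(2) = -1*(-16) - 2*(-31) = 78; iterating: a(2)=78, a(3)=-46, a(4)=-110, a(5)=202, a(6)=18, a(7)=-422, a(8)=386, a(9)=458, a(10)=-1230, a(11)=314, a(12)=2146, a(13)=-2774; answer -2774

-2774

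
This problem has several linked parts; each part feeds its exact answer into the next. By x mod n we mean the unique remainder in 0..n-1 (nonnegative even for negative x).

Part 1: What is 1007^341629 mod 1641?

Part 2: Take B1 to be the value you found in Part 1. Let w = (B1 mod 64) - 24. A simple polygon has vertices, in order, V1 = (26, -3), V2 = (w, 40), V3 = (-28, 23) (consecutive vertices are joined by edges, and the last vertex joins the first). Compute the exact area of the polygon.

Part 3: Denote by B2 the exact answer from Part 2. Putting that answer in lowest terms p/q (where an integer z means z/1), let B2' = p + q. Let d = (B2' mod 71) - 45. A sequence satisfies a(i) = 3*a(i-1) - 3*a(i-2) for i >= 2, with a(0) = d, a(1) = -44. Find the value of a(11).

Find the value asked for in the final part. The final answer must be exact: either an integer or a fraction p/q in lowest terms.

Part 1: squarings mod 1641: 1007^1=1007, 1007^2=1552, 1007^4=1357, 1007^8=247, 1007^16=292, 1007^32=1573, 1007^64=1342, 1007^128=787, 1007^256=712, 1007^512=1516, 1007^1024=856, 1007^2048=850, 1007^4096=460, 1007^8192=1552, 1007^16384=1357, 1007^32768=247, 1007^65536=292, 1007^131072=1573, 1007^262144=1342; 1007^341629 = 1007^1 * 1007^4 * 1007^8 * 1007^16 * 1007^32 * 1007^64 * 1007^512 * 1007^1024 * 1007^4096 * 1007^8192 * 1007^65536 * 1007^262144 = 1361 (mod 1641); answer 1361
Part 2: B1 = 1361; w = -7; cross terms: (26*40 - -7*-3)=1019, (-7*23 - -28*40)=959, (-28*-3 - 26*23)=-514; twice the area = |1464| = 1464; area = 732; answer 732
Part 3: B2 = 732; threaded value p + q = 733; d = -22; a(2) = 3*(-44) - 3*(-22) = -66; iterating: a(2)=-66, a(3)=-66, a(4)=0, a(5)=198, a(6)=594, a(7)=1188, a(8)=1782, a(9)=1782, a(10)=0, a(11)=-5346; answer -5346

-5346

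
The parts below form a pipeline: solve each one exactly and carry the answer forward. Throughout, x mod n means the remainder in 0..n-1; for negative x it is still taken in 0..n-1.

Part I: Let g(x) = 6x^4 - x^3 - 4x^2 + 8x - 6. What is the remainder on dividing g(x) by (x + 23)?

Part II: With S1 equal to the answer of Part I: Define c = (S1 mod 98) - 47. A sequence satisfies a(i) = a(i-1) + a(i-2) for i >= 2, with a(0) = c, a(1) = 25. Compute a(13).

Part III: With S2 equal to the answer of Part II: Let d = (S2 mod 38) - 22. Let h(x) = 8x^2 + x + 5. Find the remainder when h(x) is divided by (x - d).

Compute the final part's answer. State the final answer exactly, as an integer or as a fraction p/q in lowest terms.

Part I: remainder = value at the root: 6*(-23)^4 - 1*(-23)^3 - 4*(-23)^2 + 8*(-23)^1 - 6 = (1679046) + (12167) + (-2116) + (-184) + (-6) = 1688907; answer 1688907
Part II: S1 = 1688907; c = 26; a(2) = 1*(25) + 1*(26) = 51; iterating: a(2)=51, a(3)=76, a(4)=127, a(5)=203, a(6)=330, a(7)=533, a(8)=863, a(9)=1396, a(10)=2259, a(11)=3655, a(12)=5914, a(13)=9569; answer 9569
Part III: S2 = 9569; d = 9; remainder = value at the root: 8*(9)^2 + 1*(9)^1 + 5 = (648) + (9) + (5) = 662; answer 662

662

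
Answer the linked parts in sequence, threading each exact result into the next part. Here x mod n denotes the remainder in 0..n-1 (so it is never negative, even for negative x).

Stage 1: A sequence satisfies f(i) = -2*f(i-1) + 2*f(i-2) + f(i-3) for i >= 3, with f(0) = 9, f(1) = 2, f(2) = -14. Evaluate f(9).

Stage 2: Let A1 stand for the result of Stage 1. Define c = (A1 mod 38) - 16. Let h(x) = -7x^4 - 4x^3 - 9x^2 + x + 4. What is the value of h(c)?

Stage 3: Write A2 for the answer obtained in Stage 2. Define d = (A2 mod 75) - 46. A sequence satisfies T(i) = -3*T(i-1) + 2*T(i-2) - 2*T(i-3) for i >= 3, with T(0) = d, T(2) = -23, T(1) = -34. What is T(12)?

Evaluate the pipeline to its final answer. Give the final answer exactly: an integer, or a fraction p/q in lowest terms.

5115679

Stage 1: f(3) = -2*(-14) + 2*(2) + 1*(9) = 41; iterating: f(3)=41, f(4)=-108, f(5)=284, f(6)=-743, f(7)=1946, f(8)=-5094, f(9)=13337; answer 13337
Stage 2: A1 = 13337; c = 21; -7*(21)^4 - 4*(21)^3 - 9*(21)^2 + 1*(21)^1 + 4 = (-1361367) + (-37044) + (-3969) + (21) + (4) = -1402355; answer -1402355
Stage 3: A2 = -1402355; d = 24; T(3) = -3*(-23) + 2*(-34) - 2*(24) = -47; iterating: T(3)=-47, T(4)=163, T(5)=-537, T(6)=2031, T(7)=-7493, T(8)=27615, T(9)=-101893, T(10)=375895, T(11)=-1386701, T(12)=5115679; answer 5115679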